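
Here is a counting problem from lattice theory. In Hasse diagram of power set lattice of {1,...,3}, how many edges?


A cover relation a -< b holds when a < b with no c strictly between.
Cover relations:
  {} -< {1}
  {} -< {2}
  {} -< {3}
  {1} -< {1,2}
  {1} -< {1,3}
  {2} -< {1,2}
  {2} -< {2,3}
  {3} -< {1,3}
  ...4 more
Total: 12


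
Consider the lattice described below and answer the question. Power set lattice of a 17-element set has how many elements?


Power set = 2^n.
2^17 = 131072


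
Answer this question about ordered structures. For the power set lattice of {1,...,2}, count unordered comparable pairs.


A comparable pair {a,b} has a < b or b < a in the order.
Count unordered pairs where one element is strictly below the other.
Examples: {{},{1}}, {{},{2}}, {{},{1,2}}, {{1},{1,2}}, ...
Total comparable pairs: 5


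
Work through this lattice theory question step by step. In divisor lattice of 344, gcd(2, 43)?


Meet=gcd.
gcd(2,43)=1


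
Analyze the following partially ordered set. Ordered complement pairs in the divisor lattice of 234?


Complement pair (a,b): a meet b = bottom, a join b = top.
Here: gcd(a,b)=1 and lcm(a,b)=234, i.e. a*b=234 with a,b coprime.
Pairs found: (1,234), (2,117), (9,26), (13,18), ... (4 more)
Total ordered pairs: 8


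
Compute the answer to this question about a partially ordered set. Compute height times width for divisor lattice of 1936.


Height = length of longest chain minus 1; width = size of largest antichain.
A maximum chain: 1 | 11 | 121 | 242 | 484 | 968 | 1936  (height 6).
A maximum antichain: {4, 22, 121}  (width 3).
Product = 6 * 3 = 18


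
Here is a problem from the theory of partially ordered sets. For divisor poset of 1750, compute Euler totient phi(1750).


phi(n) = n * prod_{p|n} (1 - 1/p).
Prime divisors of 1750: [2, 5, 7]
phi(1750) = 1750 * (1 - 1/2) * (1 - 1/5) * (1 - 1/7)
phi(1750) = 600


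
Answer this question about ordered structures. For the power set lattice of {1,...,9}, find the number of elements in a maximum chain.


A chain is a totally ordered subset; we count the number of elements in a maximum chain.
Compute, for each element x, the size of the longest chain ending at x:
  {}: 1
  {1}: 2
  {2}: 2
  {3}: 2
  {4}: 2
  {5}: 2
  ...
A maximum chain: {} < {1} < {1,2} < {1,2,3} < {1,2,3,4} < {1,2,3,4,5} < {1,2,3,4,5,6} < {1,2,3,4,5,6,7} < {1,2,3,4,5,6,7,8} < {1,2,3,4,5,6,7,8,9}
Number of elements in the longest chain: 10


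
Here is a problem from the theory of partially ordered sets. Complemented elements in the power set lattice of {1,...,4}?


An element a is complemented if some b has a meet b = bottom, a join b = top.
every subset A has complement S\A, so all elements are complemented.
Complemented elements: {}, {1}, {2}, {3}, {4}, {1,2}, ... (10 more)
Count: 16


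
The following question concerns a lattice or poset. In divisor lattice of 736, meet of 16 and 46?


In a divisor lattice, meet = gcd (greatest common divisor).
By Euclidean algorithm or factoring: gcd(16,46) = 2


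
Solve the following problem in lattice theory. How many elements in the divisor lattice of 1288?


Divisors of 1288: [1, 2, 4, 7, 8, 14, 23, 28, 46, 56, 92, 161, 184, 322, 644, 1288]
Count: 16


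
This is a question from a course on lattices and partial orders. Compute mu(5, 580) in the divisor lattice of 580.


In a divisor lattice, mu(a,b) = mu(b/a) where mu is the classical Mobius function.
b/a = 580/5 = 116
Prime factorization of 116: primes [2, 29]
116 is not squarefree, so mu(116) = 0


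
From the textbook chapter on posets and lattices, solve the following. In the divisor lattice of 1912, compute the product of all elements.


Divisors of 1912: [1, 2, 4, 8, 239, 478, 956, 1912]
Product = n^(d(n)/2) = 1912^(8/2)
Product = 13364464193536


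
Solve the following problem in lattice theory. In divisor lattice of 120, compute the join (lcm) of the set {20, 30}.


In a divisor lattice, join = lcm (least common multiple).
Compute lcm iteratively: start with first element, then lcm(current, next).
Elements: [20, 30]
lcm(20,30) = 60
Final lcm = 60


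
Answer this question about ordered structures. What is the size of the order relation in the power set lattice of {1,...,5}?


The order relation is {(a,b) : a <= b}, reflexive so it includes (a,a).
Examples: ({},{}), ({},{1,2}), ({},{1,2,3}), ({},{1,2,3,4}), ({},{1,2,3,4,5}), ...
Total ordered pairs: 243


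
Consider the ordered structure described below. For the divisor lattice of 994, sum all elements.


sigma(n) = sum of divisors.
Divisors of 994: [1, 2, 7, 14, 71, 142, 497, 994]
Sum = 1728


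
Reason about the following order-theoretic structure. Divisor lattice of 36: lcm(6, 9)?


Join=lcm.
gcd(6,9)=3
lcm=18


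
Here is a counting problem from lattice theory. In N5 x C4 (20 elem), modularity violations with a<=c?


Modular law: if a <= c then a v (b ^ c) = (a v b) ^ c.
Check all triples (a,b,c) with a <= c among 20 elements.
  e.g. a=(a,0), b=(c,0), c=(b,0): lhs=(a,0) != rhs=(b,0)
  e.g. a=(a,0), b=(c,1), c=(b,0): lhs=(a,0) != rhs=(b,0)
Total violating triples: 40


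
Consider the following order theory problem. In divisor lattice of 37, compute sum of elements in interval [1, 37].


Interval [1,37] in divisors of 37: [1, 37]
Sum = 38


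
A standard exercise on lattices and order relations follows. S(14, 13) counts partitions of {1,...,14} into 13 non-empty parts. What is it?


S(n,k) = k*S(n-1,k) + S(n-1,k-1).
S(13,13) = 1, S(13,12) = 78
S(14,13) = 13*1 + 78 = 13 + 78
S(14,13) = 91


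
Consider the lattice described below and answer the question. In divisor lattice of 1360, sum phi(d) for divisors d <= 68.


Divisors of 1360 up to 68: [1, 2, 4, 5, 8, 10, 16, 17, 20, 34, 40, 68]
phi values: [1, 1, 2, 4, 4, 4, 8, 16, 8, 16, 16, 32]
Sum = 112


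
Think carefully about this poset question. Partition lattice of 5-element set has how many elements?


B(n) = number of set partitions of an n-element set.
B(n) satisfies the recurrence: B(n+1) = sum_k C(n,k)*B(k).
B(5) = 52


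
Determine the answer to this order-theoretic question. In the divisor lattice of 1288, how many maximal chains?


A maximal chain goes from the minimum element to a maximal element via cover relations.
Counting all min-to-max paths in the cover graph.
Total maximal chains: 20


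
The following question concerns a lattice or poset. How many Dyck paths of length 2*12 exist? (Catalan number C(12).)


C(n) = C(2n, n) / (n+1).
C(24, 12) = 2704156
C(12) = 2704156 / 13 = 208012


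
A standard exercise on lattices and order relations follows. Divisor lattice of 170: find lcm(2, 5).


In a divisor lattice, join = lcm (least common multiple).
gcd(2,5) = 1
lcm(2,5) = 2*5/gcd = 10/1 = 10


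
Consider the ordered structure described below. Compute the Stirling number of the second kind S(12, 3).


S(n,k) = k*S(n-1,k) + S(n-1,k-1).
S(11,3) = 28501, S(11,2) = 1023
S(12,3) = 3*28501 + 1023 = 85503 + 1023
S(12,3) = 86526


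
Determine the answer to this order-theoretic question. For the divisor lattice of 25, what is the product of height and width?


Height = length of longest chain minus 1; width = size of largest antichain.
A maximum chain: 1 | 5 | 25  (height 2).
A maximum antichain: {1}  (width 1).
Product = 2 * 1 = 2


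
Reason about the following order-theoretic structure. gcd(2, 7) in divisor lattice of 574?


Meet=gcd.
gcd(2,7)=1


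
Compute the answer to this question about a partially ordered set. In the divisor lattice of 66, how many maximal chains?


A maximal chain goes from the minimum element to a maximal element via cover relations.
Counting all min-to-max paths in the cover graph.
Total maximal chains: 6


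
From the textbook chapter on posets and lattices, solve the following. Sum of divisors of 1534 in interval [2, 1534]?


Interval [2,1534] in divisors of 1534: [2, 26, 118, 1534]
Sum = 1680


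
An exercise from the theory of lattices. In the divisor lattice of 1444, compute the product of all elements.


Divisors of 1444: [1, 2, 4, 19, 38, 76, 361, 722, 1444]
Product = n^(d(n)/2) = 1444^(9/2)
Product = 165216101262848


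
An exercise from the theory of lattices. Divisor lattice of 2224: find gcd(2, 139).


In a divisor lattice, meet = gcd (greatest common divisor).
By Euclidean algorithm or factoring: gcd(2,139) = 1


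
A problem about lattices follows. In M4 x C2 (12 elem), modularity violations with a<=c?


Modular law: if a <= c then a v (b ^ c) = (a v b) ^ c.
Check all triples (a,b,c) with a <= c among 12 elements.
This lattice is modular (diamonds M_m and their chain-products are modular).
Total violating triples: 0


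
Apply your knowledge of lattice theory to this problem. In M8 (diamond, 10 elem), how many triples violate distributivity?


Distributive law: a ^ (b v c) = (a ^ b) v (a ^ c).
Check all 10^3 = 1000 ordered triples (a,b,c).
  e.g. a=a1, b=a2, c=a3: lhs=a1 != rhs=0
  e.g. a=a1, b=a2, c=a4: lhs=a1 != rhs=0
Total violating triples: 336


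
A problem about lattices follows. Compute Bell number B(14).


B(n) = number of set partitions of an n-element set.
B(n) satisfies the recurrence: B(n+1) = sum_k C(n,k)*B(k).
B(14) = 190899322


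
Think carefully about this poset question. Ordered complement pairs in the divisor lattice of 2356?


Complement pair (a,b): a meet b = bottom, a join b = top.
Here: gcd(a,b)=1 and lcm(a,b)=2356, i.e. a*b=2356 with a,b coprime.
Pairs found: (1,2356), (4,589), (19,124), (31,76), ... (4 more)
Total ordered pairs: 8


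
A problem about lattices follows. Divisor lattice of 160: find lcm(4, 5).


In a divisor lattice, join = lcm (least common multiple).
gcd(4,5) = 1
lcm(4,5) = 4*5/gcd = 20/1 = 20


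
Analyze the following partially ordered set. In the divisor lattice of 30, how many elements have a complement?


An element a is complemented if some b has a meet b = bottom, a join b = top.
a is complemented iff gcd(a, n/a)=1, i.e. a is a unitary divisor of 30.
Complemented elements: 1, 2, 3, 5, 6, 10, ... (2 more)
Count: 8


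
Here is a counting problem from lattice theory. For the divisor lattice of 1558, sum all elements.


sigma(n) = sum of divisors.
Divisors of 1558: [1, 2, 19, 38, 41, 82, 779, 1558]
Sum = 2520


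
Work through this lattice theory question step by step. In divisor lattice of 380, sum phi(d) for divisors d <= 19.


Divisors of 380 up to 19: [1, 2, 4, 5, 10, 19]
phi values: [1, 1, 2, 4, 4, 18]
Sum = 30


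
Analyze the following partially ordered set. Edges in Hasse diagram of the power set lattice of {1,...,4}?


A cover relation a -< b holds when a < b with no c strictly between.
Cover relations:
  {} -< {1}
  {} -< {2}
  {} -< {3}
  {} -< {4}
  {1} -< {1,2}
  {1} -< {1,3}
  {1} -< {1,4}
  {2} -< {1,2}
  ...24 more
Total: 32


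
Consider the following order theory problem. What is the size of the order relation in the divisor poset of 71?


The order relation is {(a,b) : a <= b}, reflexive so it includes (a,a).
Examples: (1,1), (1,71), (71,71)
Total ordered pairs: 3


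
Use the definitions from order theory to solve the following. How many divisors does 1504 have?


Divisors of 1504: [1, 2, 4, 8, 16, 32, 47, 94, 188, 376, 752, 1504]
Count: 12


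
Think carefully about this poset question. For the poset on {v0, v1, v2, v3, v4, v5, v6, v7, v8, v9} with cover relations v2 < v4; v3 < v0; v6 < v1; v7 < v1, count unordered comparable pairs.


A comparable pair {a,b} has a < b or b < a in the order.
Count unordered pairs where one element is strictly below the other.
Examples: {v0,v3}, {v1,v6}, {v1,v7}, {v2,v4}
Total comparable pairs: 4


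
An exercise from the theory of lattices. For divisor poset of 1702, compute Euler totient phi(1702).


phi(n) = n * prod_{p|n} (1 - 1/p).
Prime divisors of 1702: [2, 23, 37]
phi(1702) = 1702 * (1 - 1/2) * (1 - 1/23) * (1 - 1/37)
phi(1702) = 792


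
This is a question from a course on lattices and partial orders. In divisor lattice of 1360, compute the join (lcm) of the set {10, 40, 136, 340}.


In a divisor lattice, join = lcm (least common multiple).
Compute lcm iteratively: start with first element, then lcm(current, next).
Elements: [10, 40, 136, 340]
lcm(10,40) = 40
lcm(40,136) = 680
lcm(680,340) = 680
Final lcm = 680


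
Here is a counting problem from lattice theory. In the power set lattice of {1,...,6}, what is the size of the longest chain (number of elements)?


A chain is a totally ordered subset; we count the number of elements in a maximum chain.
Compute, for each element x, the size of the longest chain ending at x:
  {}: 1
  {1}: 2
  {2}: 2
  {3}: 2
  {4}: 2
  {5}: 2
  ...
A maximum chain: {} < {1} < {1,2} < {1,2,3} < {1,2,3,4} < {1,2,3,4,5} < {1,2,3,4,5,6}
Number of elements in the longest chain: 7


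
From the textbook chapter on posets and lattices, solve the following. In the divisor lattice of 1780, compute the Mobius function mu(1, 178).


In a divisor lattice, mu(a,b) = mu(b/a) where mu is the classical Mobius function.
b/a = 178/1 = 178
Prime factorization of 178: primes [2, 89]
178 is squarefree with 2 prime factor(s), so mu(178) = (-1)^2 = 1


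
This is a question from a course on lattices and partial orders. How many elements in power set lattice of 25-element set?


Power set = 2^n.
2^25 = 33554432


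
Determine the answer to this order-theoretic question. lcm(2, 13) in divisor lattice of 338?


Join=lcm.
gcd(2,13)=1
lcm=26


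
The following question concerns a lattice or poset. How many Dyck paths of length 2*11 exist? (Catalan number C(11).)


C(n) = C(2n, n) / (n+1).
C(22, 11) = 705432
C(11) = 705432 / 12 = 58786


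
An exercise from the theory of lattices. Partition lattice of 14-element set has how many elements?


B(n) = number of set partitions of an n-element set.
B(n) satisfies the recurrence: B(n+1) = sum_k C(n,k)*B(k).
B(14) = 190899322


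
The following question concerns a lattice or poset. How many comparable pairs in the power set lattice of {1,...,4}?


A comparable pair {a,b} has a < b or b < a in the order.
Count unordered pairs where one element is strictly below the other.
Examples: {{},{1}}, {{},{2}}, {{},{3}}, {{},{4}}, ...
Total comparable pairs: 65


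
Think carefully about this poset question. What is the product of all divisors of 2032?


Divisors of 2032: [1, 2, 4, 8, 16, 127, 254, 508, 1016, 2032]
Product = n^(d(n)/2) = 2032^(10/2)
Product = 34643241239314432


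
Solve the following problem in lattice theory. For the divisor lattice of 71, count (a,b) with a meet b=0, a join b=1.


Complement pair (a,b): a meet b = bottom, a join b = top.
Here: gcd(a,b)=1 and lcm(a,b)=71, i.e. a*b=71 with a,b coprime.
Pairs found: (1,71), (71,1)
Total ordered pairs: 2


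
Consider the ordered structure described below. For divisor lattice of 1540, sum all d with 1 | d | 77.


Interval [1,77] in divisors of 1540: [1, 7, 11, 77]
Sum = 96


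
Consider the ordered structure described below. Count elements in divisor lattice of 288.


Divisors of 288: [1, 2, 3, 4, 6, 8, 9, 12, 16, 18, 24, 32, 36, 48, 72, 96, 144, 288]
Count: 18


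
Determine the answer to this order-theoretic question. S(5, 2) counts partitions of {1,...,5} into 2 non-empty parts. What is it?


S(n,k) = k*S(n-1,k) + S(n-1,k-1).
S(4,2) = 7, S(4,1) = 1
S(5,2) = 2*7 + 1 = 14 + 1
S(5,2) = 15


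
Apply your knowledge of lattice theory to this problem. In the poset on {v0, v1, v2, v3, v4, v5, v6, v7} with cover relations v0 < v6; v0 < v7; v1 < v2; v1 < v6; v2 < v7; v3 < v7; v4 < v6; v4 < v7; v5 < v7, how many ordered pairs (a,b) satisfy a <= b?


The order relation is {(a,b) : a <= b}, reflexive so it includes (a,a).
Examples: (v0,v0), (v0,v6), (v0,v7), (v1,v1), (v1,v2), ...
Total ordered pairs: 18


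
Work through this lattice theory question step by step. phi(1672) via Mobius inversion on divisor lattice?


phi(n) = n * prod_{p|n} (1 - 1/p).
Prime divisors of 1672: [2, 11, 19]
phi(1672) = 1672 * (1 - 1/2) * (1 - 1/11) * (1 - 1/19)
phi(1672) = 720


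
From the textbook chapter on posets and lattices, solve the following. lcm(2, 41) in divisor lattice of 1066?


Join=lcm.
gcd(2,41)=1
lcm=82


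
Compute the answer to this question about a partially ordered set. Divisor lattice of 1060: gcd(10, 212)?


Meet=gcd.
gcd(10,212)=2


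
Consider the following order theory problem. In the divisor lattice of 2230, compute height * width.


Height = length of longest chain minus 1; width = size of largest antichain.
A maximum chain: 1 | 223 | 1115 | 2230  (height 3).
A maximum antichain: {2, 5, 223}  (width 3).
Product = 3 * 3 = 9


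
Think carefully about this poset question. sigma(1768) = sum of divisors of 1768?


sigma(n) = sum of divisors.
Divisors of 1768: [1, 2, 4, 8, 13, 17, 26, 34, 52, 68, 104, 136, 221, 442, 884, 1768]
Sum = 3780


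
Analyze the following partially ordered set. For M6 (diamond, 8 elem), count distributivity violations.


Distributive law: a ^ (b v c) = (a ^ b) v (a ^ c).
Check all 8^3 = 512 ordered triples (a,b,c).
  e.g. a=a1, b=a2, c=a3: lhs=a1 != rhs=0
  e.g. a=a1, b=a2, c=a4: lhs=a1 != rhs=0
Total violating triples: 120


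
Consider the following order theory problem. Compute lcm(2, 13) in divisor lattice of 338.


In a divisor lattice, join = lcm (least common multiple).
gcd(2,13) = 1
lcm(2,13) = 2*13/gcd = 26/1 = 26


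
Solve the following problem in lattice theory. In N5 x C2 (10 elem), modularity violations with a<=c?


Modular law: if a <= c then a v (b ^ c) = (a v b) ^ c.
Check all triples (a,b,c) with a <= c among 10 elements.
  e.g. a=(a,0), b=(c,0), c=(b,0): lhs=(a,0) != rhs=(b,0)
  e.g. a=(a,0), b=(c,1), c=(b,0): lhs=(a,0) != rhs=(b,0)
Total violating triples: 6


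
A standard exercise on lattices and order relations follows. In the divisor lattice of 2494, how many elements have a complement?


An element a is complemented if some b has a meet b = bottom, a join b = top.
a is complemented iff gcd(a, n/a)=1, i.e. a is a unitary divisor of 2494.
Complemented elements: 1, 2, 29, 43, 58, 86, ... (2 more)
Count: 8


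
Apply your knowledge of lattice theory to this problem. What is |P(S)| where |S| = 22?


Power set = 2^n.
2^22 = 4194304


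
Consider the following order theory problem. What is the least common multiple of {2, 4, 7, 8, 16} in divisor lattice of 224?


In a divisor lattice, join = lcm (least common multiple).
Compute lcm iteratively: start with first element, then lcm(current, next).
Elements: [2, 4, 7, 8, 16]
lcm(2,4) = 4
lcm(4,7) = 28
lcm(28,8) = 56
lcm(56,16) = 112
Final lcm = 112


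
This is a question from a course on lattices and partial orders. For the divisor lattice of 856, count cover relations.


A cover relation a -< b holds when a < b with no c strictly between.
Cover relations:
  1 -< 2
  1 -< 107
  2 -< 4
  2 -< 214
  4 -< 8
  4 -< 428
  8 -< 856
  107 -< 214
  ...2 more
Total: 10


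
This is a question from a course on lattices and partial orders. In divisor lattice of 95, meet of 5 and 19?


In a divisor lattice, meet = gcd (greatest common divisor).
By Euclidean algorithm or factoring: gcd(5,19) = 1


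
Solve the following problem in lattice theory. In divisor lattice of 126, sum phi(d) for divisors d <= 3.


Divisors of 126 up to 3: [1, 2, 3]
phi values: [1, 1, 2]
Sum = 4


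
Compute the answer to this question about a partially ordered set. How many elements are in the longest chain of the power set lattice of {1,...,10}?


A chain is a totally ordered subset; we count the number of elements in a maximum chain.
Compute, for each element x, the size of the longest chain ending at x:
  {}: 1
  {1}: 2
  {2}: 2
  {3}: 2
  {4}: 2
  {5}: 2
  ...
A maximum chain: {} < {1} < {1,2} < {1,2,3} < {1,2,3,4} < {1,2,3,4,5} < {1,2,3,4,5,6} < {1,2,3,4,5,6,7} < {1,2,3,4,5,6,7,8} < {1,2,3,4,5,6,7,8,9} < {1,2,3,4,5,6,7,8,9,10}
Number of elements in the longest chain: 11


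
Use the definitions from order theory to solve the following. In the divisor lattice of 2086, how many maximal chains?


A maximal chain goes from the minimum element to a maximal element via cover relations.
Counting all min-to-max paths in the cover graph.
Total maximal chains: 6


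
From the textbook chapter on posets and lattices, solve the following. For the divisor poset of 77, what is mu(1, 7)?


In a divisor lattice, mu(a,b) = mu(b/a) where mu is the classical Mobius function.
b/a = 7/1 = 7
Prime factorization of 7: primes [7]
7 is squarefree with 1 prime factor(s), so mu(7) = (-1)^1 = -1


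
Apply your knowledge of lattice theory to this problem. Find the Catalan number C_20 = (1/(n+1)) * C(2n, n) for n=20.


C(n) = C(2n, n) / (n+1).
C(40, 20) = 137846528820
C(20) = 137846528820 / 21 = 6564120420


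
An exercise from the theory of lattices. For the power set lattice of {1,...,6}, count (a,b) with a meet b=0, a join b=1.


Complement pair (a,b): a meet b = bottom, a join b = top.
Here: A intersect B = {} and A union B = {1,...,6}.
Pairs found: ({},{1,2,3,4,5,6}), ({1},{2,3,4,5,6}), ({2},{1,3,4,5,6}), ({3},{1,2,4,5,6}), ... (60 more)
Total ordered pairs: 64


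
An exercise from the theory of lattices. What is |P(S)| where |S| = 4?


Power set = 2^n.
2^4 = 16


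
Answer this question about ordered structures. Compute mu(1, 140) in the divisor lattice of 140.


In a divisor lattice, mu(a,b) = mu(b/a) where mu is the classical Mobius function.
b/a = 140/1 = 140
Prime factorization of 140: primes [2, 5, 7]
140 is not squarefree, so mu(140) = 0


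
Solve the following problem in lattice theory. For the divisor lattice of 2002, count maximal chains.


A maximal chain goes from the minimum element to a maximal element via cover relations.
Counting all min-to-max paths in the cover graph.
Total maximal chains: 24


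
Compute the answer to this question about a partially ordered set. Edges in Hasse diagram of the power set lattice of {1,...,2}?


A cover relation a -< b holds when a < b with no c strictly between.
Cover relations:
  {} -< {1}
  {} -< {2}
  {1} -< {1,2}
  {2} -< {1,2}
Total: 4


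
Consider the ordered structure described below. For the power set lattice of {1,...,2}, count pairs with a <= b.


The order relation is {(a,b) : a <= b}, reflexive so it includes (a,a).
Examples: ({},{}), ({},{1,2}), ({},{1}), ({},{2}), ({1,2},{1,2}), ...
Total ordered pairs: 9


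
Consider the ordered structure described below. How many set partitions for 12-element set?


B(n) = number of set partitions of an n-element set.
B(n) satisfies the recurrence: B(n+1) = sum_k C(n,k)*B(k).
B(12) = 4213597


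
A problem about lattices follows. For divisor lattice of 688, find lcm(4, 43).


In a divisor lattice, join = lcm (least common multiple).
Compute lcm iteratively: start with first element, then lcm(current, next).
Elements: [4, 43]
lcm(4,43) = 172
Final lcm = 172


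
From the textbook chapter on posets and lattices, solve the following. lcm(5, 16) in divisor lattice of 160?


Join=lcm.
gcd(5,16)=1
lcm=80


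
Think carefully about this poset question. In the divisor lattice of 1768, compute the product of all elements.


Divisors of 1768: [1, 2, 4, 8, 13, 17, 26, 34, 52, 68, 104, 136, 221, 442, 884, 1768]
Product = n^(d(n)/2) = 1768^(16/2)
Product = 95468057368868913808408576


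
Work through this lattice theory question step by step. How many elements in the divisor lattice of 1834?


Divisors of 1834: [1, 2, 7, 14, 131, 262, 917, 1834]
Count: 8


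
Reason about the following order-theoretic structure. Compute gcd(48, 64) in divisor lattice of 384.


In a divisor lattice, meet = gcd (greatest common divisor).
By Euclidean algorithm or factoring: gcd(48,64) = 16


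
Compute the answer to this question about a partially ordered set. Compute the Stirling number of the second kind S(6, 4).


S(n,k) = k*S(n-1,k) + S(n-1,k-1).
S(5,4) = 10, S(5,3) = 25
S(6,4) = 4*10 + 25 = 40 + 25
S(6,4) = 65


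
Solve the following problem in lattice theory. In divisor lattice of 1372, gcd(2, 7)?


Meet=gcd.
gcd(2,7)=1


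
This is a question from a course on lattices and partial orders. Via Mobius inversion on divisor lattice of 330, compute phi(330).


phi(n) = n * prod_{p|n} (1 - 1/p).
Prime divisors of 330: [2, 3, 5, 11]
phi(330) = 330 * (1 - 1/2) * (1 - 1/3) * (1 - 1/5) * (1 - 1/11)
phi(330) = 80


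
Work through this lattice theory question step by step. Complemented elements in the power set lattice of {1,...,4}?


An element a is complemented if some b has a meet b = bottom, a join b = top.
every subset A has complement S\A, so all elements are complemented.
Complemented elements: {}, {1}, {2}, {3}, {4}, {1,2}, ... (10 more)
Count: 16


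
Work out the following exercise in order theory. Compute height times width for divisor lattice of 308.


Height = length of longest chain minus 1; width = size of largest antichain.
A maximum chain: 1 | 11 | 77 | 154 | 308  (height 4).
A maximum antichain: {4, 14, 22, 77}  (width 4).
Product = 4 * 4 = 16


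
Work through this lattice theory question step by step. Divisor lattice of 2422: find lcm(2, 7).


In a divisor lattice, join = lcm (least common multiple).
gcd(2,7) = 1
lcm(2,7) = 2*7/gcd = 14/1 = 14


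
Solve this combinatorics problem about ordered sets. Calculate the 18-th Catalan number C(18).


C(n) = C(2n, n) / (n+1).
C(36, 18) = 9075135300
C(18) = 9075135300 / 19 = 477638700


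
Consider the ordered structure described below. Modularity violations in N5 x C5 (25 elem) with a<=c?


Modular law: if a <= c then a v (b ^ c) = (a v b) ^ c.
Check all triples (a,b,c) with a <= c among 25 elements.
  e.g. a=(a,0), b=(c,0), c=(b,0): lhs=(a,0) != rhs=(b,0)
  e.g. a=(a,0), b=(c,1), c=(b,0): lhs=(a,0) != rhs=(b,0)
Total violating triples: 75


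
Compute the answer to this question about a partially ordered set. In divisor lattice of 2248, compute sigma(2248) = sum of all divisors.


sigma(n) = sum of divisors.
Divisors of 2248: [1, 2, 4, 8, 281, 562, 1124, 2248]
Sum = 4230


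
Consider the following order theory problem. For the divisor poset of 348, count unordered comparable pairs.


A comparable pair {a,b} has a < b or b < a in the order.
Count unordered pairs where one element is strictly below the other.
Examples: {1,2}, {1,3}, {1,4}, {1,6}, ...
Total comparable pairs: 42


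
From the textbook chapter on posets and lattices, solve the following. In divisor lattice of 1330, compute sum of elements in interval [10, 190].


Interval [10,190] in divisors of 1330: [10, 190]
Sum = 200


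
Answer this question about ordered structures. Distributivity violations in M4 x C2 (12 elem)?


Distributive law: a ^ (b v c) = (a ^ b) v (a ^ c).
Check all 12^3 = 1728 ordered triples (a,b,c).
  e.g. a=(a1,0), b=(a2,0), c=(a3,0): lhs=(a1,0) != rhs=(0,0)
  e.g. a=(a1,0), b=(a2,0), c=(a3,1): lhs=(a1,0) != rhs=(0,0)
Total violating triples: 192


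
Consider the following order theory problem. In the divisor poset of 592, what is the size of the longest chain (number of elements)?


A chain is a totally ordered subset; we count the number of elements in a maximum chain.
Compute, for each element x, the size of the longest chain ending at x:
  1: 1
  2: 2
  37: 2
  4: 3
  8: 4
  74: 3
  ...
A maximum chain: 1 < 2 < 4 < 8 < 16 < 592
Number of elements in the longest chain: 6


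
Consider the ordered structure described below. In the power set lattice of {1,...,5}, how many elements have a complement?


An element a is complemented if some b has a meet b = bottom, a join b = top.
every subset A has complement S\A, so all elements are complemented.
Complemented elements: {}, {1}, {2}, {3}, {4}, {5}, ... (26 more)
Count: 32


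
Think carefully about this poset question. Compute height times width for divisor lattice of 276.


Height = length of longest chain minus 1; width = size of largest antichain.
A maximum chain: 1 | 23 | 69 | 138 | 276  (height 4).
A maximum antichain: {4, 6, 46, 69}  (width 4).
Product = 4 * 4 = 16


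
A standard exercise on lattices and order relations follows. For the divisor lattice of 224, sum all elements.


sigma(n) = sum of divisors.
Divisors of 224: [1, 2, 4, 7, 8, 14, 16, 28, 32, 56, 112, 224]
Sum = 504


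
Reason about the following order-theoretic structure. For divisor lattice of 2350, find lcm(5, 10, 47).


In a divisor lattice, join = lcm (least common multiple).
Compute lcm iteratively: start with first element, then lcm(current, next).
Elements: [5, 10, 47]
lcm(5,10) = 10
lcm(10,47) = 470
Final lcm = 470


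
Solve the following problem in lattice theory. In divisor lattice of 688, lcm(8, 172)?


Join=lcm.
gcd(8,172)=4
lcm=344


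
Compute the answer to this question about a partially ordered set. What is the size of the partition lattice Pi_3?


B(n) = number of set partitions of an n-element set.
B(n) satisfies the recurrence: B(n+1) = sum_k C(n,k)*B(k).
B(3) = 5


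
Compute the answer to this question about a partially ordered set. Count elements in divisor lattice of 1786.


Divisors of 1786: [1, 2, 19, 38, 47, 94, 893, 1786]
Count: 8


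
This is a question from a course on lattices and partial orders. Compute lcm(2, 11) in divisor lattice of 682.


In a divisor lattice, join = lcm (least common multiple).
gcd(2,11) = 1
lcm(2,11) = 2*11/gcd = 22/1 = 22


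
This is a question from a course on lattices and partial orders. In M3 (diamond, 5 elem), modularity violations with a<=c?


Modular law: if a <= c then a v (b ^ c) = (a v b) ^ c.
Check all triples (a,b,c) with a <= c among 5 elements.
This lattice is modular (diamonds M_m and their chain-products are modular).
Total violating triples: 0


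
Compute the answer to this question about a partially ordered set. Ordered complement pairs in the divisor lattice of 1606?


Complement pair (a,b): a meet b = bottom, a join b = top.
Here: gcd(a,b)=1 and lcm(a,b)=1606, i.e. a*b=1606 with a,b coprime.
Pairs found: (1,1606), (2,803), (11,146), (22,73), ... (4 more)
Total ordered pairs: 8


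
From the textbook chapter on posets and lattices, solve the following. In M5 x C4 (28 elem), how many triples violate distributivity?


Distributive law: a ^ (b v c) = (a ^ b) v (a ^ c).
Check all 28^3 = 21952 ordered triples (a,b,c).
  e.g. a=(a1,0), b=(a2,0), c=(a3,0): lhs=(a1,0) != rhs=(0,0)
  e.g. a=(a1,0), b=(a2,0), c=(a3,1): lhs=(a1,0) != rhs=(0,0)
Total violating triples: 3840


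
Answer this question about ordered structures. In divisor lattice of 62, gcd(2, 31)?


Meet=gcd.
gcd(2,31)=1


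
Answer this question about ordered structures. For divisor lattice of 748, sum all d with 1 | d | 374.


Interval [1,374] in divisors of 748: [1, 2, 11, 17, 22, 34, 187, 374]
Sum = 648


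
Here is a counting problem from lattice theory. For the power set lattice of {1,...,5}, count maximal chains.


A maximal chain goes from the minimum element to a maximal element via cover relations.
Counting all min-to-max paths in the cover graph.
Total maximal chains: 120


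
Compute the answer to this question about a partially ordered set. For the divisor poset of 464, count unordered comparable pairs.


A comparable pair {a,b} has a < b or b < a in the order.
Count unordered pairs where one element is strictly below the other.
Examples: {1,2}, {1,4}, {1,8}, {1,16}, ...
Total comparable pairs: 35


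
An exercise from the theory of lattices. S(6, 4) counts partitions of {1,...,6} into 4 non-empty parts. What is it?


S(n,k) = k*S(n-1,k) + S(n-1,k-1).
S(5,4) = 10, S(5,3) = 25
S(6,4) = 4*10 + 25 = 40 + 25
S(6,4) = 65


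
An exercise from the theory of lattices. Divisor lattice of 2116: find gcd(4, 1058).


In a divisor lattice, meet = gcd (greatest common divisor).
By Euclidean algorithm or factoring: gcd(4,1058) = 2


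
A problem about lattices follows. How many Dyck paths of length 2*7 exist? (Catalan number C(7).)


C(n) = C(2n, n) / (n+1).
C(14, 7) = 3432
C(7) = 3432 / 8 = 429


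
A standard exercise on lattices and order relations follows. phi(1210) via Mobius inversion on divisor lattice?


phi(n) = n * prod_{p|n} (1 - 1/p).
Prime divisors of 1210: [2, 5, 11]
phi(1210) = 1210 * (1 - 1/2) * (1 - 1/5) * (1 - 1/11)
phi(1210) = 440


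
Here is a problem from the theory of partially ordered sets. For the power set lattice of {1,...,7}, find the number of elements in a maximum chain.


A chain is a totally ordered subset; we count the number of elements in a maximum chain.
Compute, for each element x, the size of the longest chain ending at x:
  {}: 1
  {1}: 2
  {2}: 2
  {3}: 2
  {4}: 2
  {5}: 2
  ...
A maximum chain: {} < {1} < {1,2} < {1,2,3} < {1,2,3,4} < {1,2,3,4,5} < {1,2,3,4,5,6} < {1,2,3,4,5,6,7}
Number of elements in the longest chain: 8


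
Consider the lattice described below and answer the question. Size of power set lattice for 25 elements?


Power set = 2^n.
2^25 = 33554432


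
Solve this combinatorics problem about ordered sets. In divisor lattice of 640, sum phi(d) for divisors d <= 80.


Divisors of 640 up to 80: [1, 2, 4, 5, 8, 10, 16, 20, 32, 40, 64, 80]
phi values: [1, 1, 2, 4, 4, 4, 8, 8, 16, 16, 32, 32]
Sum = 128


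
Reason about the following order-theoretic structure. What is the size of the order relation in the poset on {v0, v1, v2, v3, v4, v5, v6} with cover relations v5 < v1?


The order relation is {(a,b) : a <= b}, reflexive so it includes (a,a).
Examples: (v0,v0), (v1,v1), (v2,v2), (v3,v3), (v4,v4), ...
Total ordered pairs: 8


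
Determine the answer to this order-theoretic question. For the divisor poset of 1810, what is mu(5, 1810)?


In a divisor lattice, mu(a,b) = mu(b/a) where mu is the classical Mobius function.
b/a = 1810/5 = 362
Prime factorization of 362: primes [2, 181]
362 is squarefree with 2 prime factor(s), so mu(362) = (-1)^2 = 1


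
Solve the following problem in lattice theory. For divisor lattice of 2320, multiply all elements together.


Divisors of 2320: [1, 2, 4, 5, 8, 10, 16, 20, 29, 40, 58, 80, 116, 145, 232, 290, 464, 580, 1160, 2320]
Product = n^(d(n)/2) = 2320^(20/2)
Product = 4517309520537513613066240000000000


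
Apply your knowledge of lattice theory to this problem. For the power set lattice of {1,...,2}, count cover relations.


A cover relation a -< b holds when a < b with no c strictly between.
Cover relations:
  {} -< {1}
  {} -< {2}
  {1} -< {1,2}
  {2} -< {1,2}
Total: 4


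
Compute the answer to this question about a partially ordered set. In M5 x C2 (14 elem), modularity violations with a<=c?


Modular law: if a <= c then a v (b ^ c) = (a v b) ^ c.
Check all triples (a,b,c) with a <= c among 14 elements.
This lattice is modular (diamonds M_m and their chain-products are modular).
Total violating triples: 0


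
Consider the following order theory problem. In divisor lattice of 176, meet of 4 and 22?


In a divisor lattice, meet = gcd (greatest common divisor).
By Euclidean algorithm or factoring: gcd(4,22) = 2


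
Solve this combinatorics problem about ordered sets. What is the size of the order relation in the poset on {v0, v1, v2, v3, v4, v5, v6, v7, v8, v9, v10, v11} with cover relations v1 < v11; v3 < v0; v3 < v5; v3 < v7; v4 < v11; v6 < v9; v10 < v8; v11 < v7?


The order relation is {(a,b) : a <= b}, reflexive so it includes (a,a).
Examples: (v0,v0), (v1,v1), (v1,v11), (v1,v7), (v10,v10), ...
Total ordered pairs: 22


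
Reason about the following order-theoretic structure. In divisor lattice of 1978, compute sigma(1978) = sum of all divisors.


sigma(n) = sum of divisors.
Divisors of 1978: [1, 2, 23, 43, 46, 86, 989, 1978]
Sum = 3168


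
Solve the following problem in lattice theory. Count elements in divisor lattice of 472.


Divisors of 472: [1, 2, 4, 8, 59, 118, 236, 472]
Count: 8


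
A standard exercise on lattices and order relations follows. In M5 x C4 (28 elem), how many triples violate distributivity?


Distributive law: a ^ (b v c) = (a ^ b) v (a ^ c).
Check all 28^3 = 21952 ordered triples (a,b,c).
  e.g. a=(a1,0), b=(a2,0), c=(a3,0): lhs=(a1,0) != rhs=(0,0)
  e.g. a=(a1,0), b=(a2,0), c=(a3,1): lhs=(a1,0) != rhs=(0,0)
Total violating triples: 3840


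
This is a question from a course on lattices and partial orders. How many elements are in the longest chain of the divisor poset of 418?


A chain is a totally ordered subset; we count the number of elements in a maximum chain.
Compute, for each element x, the size of the longest chain ending at x:
  1: 1
  2: 2
  11: 2
  19: 2
  22: 3
  38: 3
  ...
A maximum chain: 1 < 2 < 22 < 418
Number of elements in the longest chain: 4


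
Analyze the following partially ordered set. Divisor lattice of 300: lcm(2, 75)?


Join=lcm.
gcd(2,75)=1
lcm=150


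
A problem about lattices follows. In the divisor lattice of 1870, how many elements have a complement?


An element a is complemented if some b has a meet b = bottom, a join b = top.
a is complemented iff gcd(a, n/a)=1, i.e. a is a unitary divisor of 1870.
Complemented elements: 1, 2, 5, 10, 11, 17, ... (10 more)
Count: 16


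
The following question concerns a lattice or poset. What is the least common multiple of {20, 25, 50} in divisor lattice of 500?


In a divisor lattice, join = lcm (least common multiple).
Compute lcm iteratively: start with first element, then lcm(current, next).
Elements: [20, 25, 50]
lcm(20,25) = 100
lcm(100,50) = 100
Final lcm = 100


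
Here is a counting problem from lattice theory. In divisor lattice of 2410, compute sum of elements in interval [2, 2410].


Interval [2,2410] in divisors of 2410: [2, 10, 482, 2410]
Sum = 2904


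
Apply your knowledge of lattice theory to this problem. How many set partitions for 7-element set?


B(n) = number of set partitions of an n-element set.
B(n) satisfies the recurrence: B(n+1) = sum_k C(n,k)*B(k).
B(7) = 877


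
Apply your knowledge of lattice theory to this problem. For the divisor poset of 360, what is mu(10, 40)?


In a divisor lattice, mu(a,b) = mu(b/a) where mu is the classical Mobius function.
b/a = 40/10 = 4
Prime factorization of 4: primes [2]
4 is not squarefree, so mu(4) = 0


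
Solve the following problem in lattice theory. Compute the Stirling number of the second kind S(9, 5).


S(n,k) = k*S(n-1,k) + S(n-1,k-1).
S(8,5) = 1050, S(8,4) = 1701
S(9,5) = 5*1050 + 1701 = 5250 + 1701
S(9,5) = 6951


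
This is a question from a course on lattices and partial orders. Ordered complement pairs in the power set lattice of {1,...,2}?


Complement pair (a,b): a meet b = bottom, a join b = top.
Here: A intersect B = {} and A union B = {1,...,2}.
Pairs found: ({},{1,2}), ({1},{2}), ({2},{1}), ({1,2},{})
Total ordered pairs: 4


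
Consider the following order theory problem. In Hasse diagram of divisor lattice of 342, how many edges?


A cover relation a -< b holds when a < b with no c strictly between.
Cover relations:
  1 -< 2
  1 -< 3
  1 -< 19
  2 -< 6
  2 -< 38
  3 -< 6
  3 -< 9
  3 -< 57
  ...12 more
Total: 20


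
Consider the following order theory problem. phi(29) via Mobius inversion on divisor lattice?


phi(n) = n * prod_{p|n} (1 - 1/p).
Prime divisors of 29: [29]
phi(29) = 29 * (1 - 1/29)
phi(29) = 28


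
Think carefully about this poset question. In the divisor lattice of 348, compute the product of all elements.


Divisors of 348: [1, 2, 3, 4, 6, 12, 29, 58, 87, 116, 174, 348]
Product = n^(d(n)/2) = 348^(12/2)
Product = 1776132919332864


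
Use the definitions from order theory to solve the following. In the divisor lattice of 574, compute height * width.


Height = length of longest chain minus 1; width = size of largest antichain.
A maximum chain: 1 | 41 | 287 | 574  (height 3).
A maximum antichain: {2, 7, 41}  (width 3).
Product = 3 * 3 = 9
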